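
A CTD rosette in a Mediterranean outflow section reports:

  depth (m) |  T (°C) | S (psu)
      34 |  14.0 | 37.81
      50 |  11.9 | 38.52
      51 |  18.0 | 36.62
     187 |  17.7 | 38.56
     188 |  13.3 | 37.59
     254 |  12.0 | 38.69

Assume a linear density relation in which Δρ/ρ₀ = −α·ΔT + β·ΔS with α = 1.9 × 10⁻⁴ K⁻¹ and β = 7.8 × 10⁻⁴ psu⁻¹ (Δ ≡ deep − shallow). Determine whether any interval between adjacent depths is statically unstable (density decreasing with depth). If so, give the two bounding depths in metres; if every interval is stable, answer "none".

50–51 m

Evaluate Δρ/ρ₀ = −αΔT + βΔS across each adjacent pair:
  34–50 m: −αΔT+βΔS = −(1.9 × 10⁻⁴)(-2.1)+(7.8 × 10⁻⁴)(+0.71) = 9.5 × 10⁻⁴ → stable
  50–51 m: −αΔT+βΔS = −(1.9 × 10⁻⁴)(+6.1)+(7.8 × 10⁻⁴)(-1.90) = -2.6 × 10⁻³ → UNSTABLE
  51–187 m: −αΔT+βΔS = −(1.9 × 10⁻⁴)(-0.3)+(7.8 × 10⁻⁴)(+1.94) = 1.6 × 10⁻³ → stable
  187–188 m: −αΔT+βΔS = −(1.9 × 10⁻⁴)(-4.4)+(7.8 × 10⁻⁴)(-0.97) = 7.9 × 10⁻⁵ → stable
  188–254 m: −αΔT+βΔS = −(1.9 × 10⁻⁴)(-1.3)+(7.8 × 10⁻⁴)(+1.10) = 1.1 × 10⁻³ → stable
The 50–51 m interval has Δρ < 0: lighter water underlies denser water.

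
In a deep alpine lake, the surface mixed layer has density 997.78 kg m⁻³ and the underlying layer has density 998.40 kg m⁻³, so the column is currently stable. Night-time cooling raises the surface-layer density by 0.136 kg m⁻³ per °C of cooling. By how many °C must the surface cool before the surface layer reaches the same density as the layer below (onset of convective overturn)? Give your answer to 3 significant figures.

Density deficit of the surface layer: 998.40 − 997.78 = 0.62 kg m⁻³.
Required change = 0.62 / 0.136 = 4.56 °C.

4.56 °C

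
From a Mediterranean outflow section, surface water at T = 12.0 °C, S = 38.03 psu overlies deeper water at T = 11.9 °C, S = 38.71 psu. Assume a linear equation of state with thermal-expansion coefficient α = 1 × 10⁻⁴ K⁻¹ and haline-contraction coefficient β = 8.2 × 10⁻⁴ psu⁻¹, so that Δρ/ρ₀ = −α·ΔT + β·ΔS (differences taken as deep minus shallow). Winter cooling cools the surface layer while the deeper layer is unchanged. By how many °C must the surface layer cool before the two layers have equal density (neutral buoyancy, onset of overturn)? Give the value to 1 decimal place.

Neutral buoyancy requires Δρ = 0, i.e. −α(T_deep − T_surf′) + β(S_deep − S_surf) = 0.
T_surf′ = T_deep − (β/α)·ΔS = 11.9 − (8.2 × 10⁻⁴/1 × 10⁻⁴)·(+0.68) = 6.324 °C.
Cooling required: 12.0 − (6.324) = 5.676 °C.

5.7 °C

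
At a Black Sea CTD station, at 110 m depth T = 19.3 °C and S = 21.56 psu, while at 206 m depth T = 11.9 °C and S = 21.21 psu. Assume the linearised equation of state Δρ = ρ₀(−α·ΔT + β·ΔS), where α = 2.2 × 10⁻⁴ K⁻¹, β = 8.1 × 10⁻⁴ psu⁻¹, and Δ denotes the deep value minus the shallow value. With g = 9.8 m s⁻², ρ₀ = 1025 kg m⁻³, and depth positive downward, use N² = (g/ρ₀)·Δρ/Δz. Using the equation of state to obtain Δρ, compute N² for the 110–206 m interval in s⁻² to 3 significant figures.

1.37 × 10⁻⁴ s⁻²

ΔT = -7.4 K, ΔS = -0.35 psu (deep − shallow).
Δρ/ρ₀ = −αΔT + βΔS = 1.628 × 10⁻³ − 2.835 × 10⁻⁴ = 1.3445 × 10⁻³, so Δρ ≈ 1.378 kg m⁻³.
N² = (g/ρ₀)·Δρ/Δz = g·(Δρ/ρ₀)/Δz = 9.8 × 1.3445 × 10⁻³ / 96 = 1.3725 × 10⁻⁴ s⁻² ≈ 1.37 × 10⁻⁴ s⁻².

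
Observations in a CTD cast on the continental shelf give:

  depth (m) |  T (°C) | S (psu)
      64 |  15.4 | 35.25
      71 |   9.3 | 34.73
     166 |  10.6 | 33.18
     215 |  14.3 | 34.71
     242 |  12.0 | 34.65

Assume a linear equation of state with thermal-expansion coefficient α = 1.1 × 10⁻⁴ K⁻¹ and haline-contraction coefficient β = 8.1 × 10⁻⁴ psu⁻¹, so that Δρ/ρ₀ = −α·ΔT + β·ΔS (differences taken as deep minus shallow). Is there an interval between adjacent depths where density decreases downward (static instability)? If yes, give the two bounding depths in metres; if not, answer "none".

71–166 m

Evaluate Δρ/ρ₀ = −αΔT + βΔS across each adjacent pair:
  64–71 m: −αΔT+βΔS = −(1.1 × 10⁻⁴)(-6.1)+(8.1 × 10⁻⁴)(-0.52) = 2.5 × 10⁻⁴ → stable
  71–166 m: −αΔT+βΔS = −(1.1 × 10⁻⁴)(+1.3)+(8.1 × 10⁻⁴)(-1.55) = -1.4 × 10⁻³ → UNSTABLE
  166–215 m: −αΔT+βΔS = −(1.1 × 10⁻⁴)(+3.7)+(8.1 × 10⁻⁴)(+1.53) = 8.3 × 10⁻⁴ → stable
  215–242 m: −αΔT+βΔS = −(1.1 × 10⁻⁴)(-2.3)+(8.1 × 10⁻⁴)(-0.06) = 2.0 × 10⁻⁴ → stable
The 71–166 m interval has Δρ < 0: lighter water underlies denser water.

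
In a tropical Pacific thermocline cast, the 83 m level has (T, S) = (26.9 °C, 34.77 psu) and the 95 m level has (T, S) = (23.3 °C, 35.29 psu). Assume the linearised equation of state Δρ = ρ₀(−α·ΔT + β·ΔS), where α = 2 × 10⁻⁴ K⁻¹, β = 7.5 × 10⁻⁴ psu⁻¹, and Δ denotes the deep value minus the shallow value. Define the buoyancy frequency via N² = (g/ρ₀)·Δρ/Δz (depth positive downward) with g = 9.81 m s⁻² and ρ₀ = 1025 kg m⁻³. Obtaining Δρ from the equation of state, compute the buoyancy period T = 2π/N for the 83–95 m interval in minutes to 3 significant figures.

3.48 min

ΔT = -3.6 K, ΔS = +0.52 psu (deep − shallow).
Δρ/ρ₀ = −αΔT + βΔS = 7.20 × 10⁻⁴ + 3.90 × 10⁻⁴ = 1.11 × 10⁻³, so Δρ ≈ 1.138 kg m⁻³.
N² = (g/ρ₀)·Δρ/Δz = g·(Δρ/ρ₀)/Δz = 9.81 × 1.11 × 10⁻³ / 12 = 9.0743 × 10⁻⁴ s⁻².
N = √(9.0743 × 10⁻⁴) = 0.030124 rad s⁻¹ → T = 2π/N = 208.58 s = 3.4763 min ≈ 3.48 min.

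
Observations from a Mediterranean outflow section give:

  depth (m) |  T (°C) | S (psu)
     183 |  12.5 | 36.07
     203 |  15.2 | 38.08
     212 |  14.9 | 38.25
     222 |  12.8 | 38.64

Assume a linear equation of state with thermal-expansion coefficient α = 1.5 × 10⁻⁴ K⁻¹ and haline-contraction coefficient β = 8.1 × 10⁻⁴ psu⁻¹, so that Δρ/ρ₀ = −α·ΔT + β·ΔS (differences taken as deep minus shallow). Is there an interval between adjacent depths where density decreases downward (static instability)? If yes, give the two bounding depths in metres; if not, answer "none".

Evaluate Δρ/ρ₀ = −αΔT + βΔS across each adjacent pair:
  183–203 m: −αΔT+βΔS = −(1.5 × 10⁻⁴)(+2.7)+(8.1 × 10⁻⁴)(+2.01) = 1.2 × 10⁻³ → stable
  203–212 m: −αΔT+βΔS = −(1.5 × 10⁻⁴)(-0.3)+(8.1 × 10⁻⁴)(+0.17) = 1.8 × 10⁻⁴ → stable
  212–222 m: −αΔT+βΔS = −(1.5 × 10⁻⁴)(-2.1)+(8.1 × 10⁻⁴)(+0.39) = 6.3 × 10⁻⁴ → stable
Every interval has Δρ > 0: the column is stably stratified throughout.

none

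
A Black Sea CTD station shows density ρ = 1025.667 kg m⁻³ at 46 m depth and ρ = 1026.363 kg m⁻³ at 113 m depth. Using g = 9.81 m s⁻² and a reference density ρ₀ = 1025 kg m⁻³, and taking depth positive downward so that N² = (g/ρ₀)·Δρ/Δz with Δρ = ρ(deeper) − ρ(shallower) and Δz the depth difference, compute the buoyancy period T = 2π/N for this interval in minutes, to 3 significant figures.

10.5 min

Δρ = 1026.363 − 1025.667 = 0.696 kg m⁻³ over Δz = 113 − 46 = 67 m.
N² = (9.81/1025) × (0.696/67) = 9.9421 × 10⁻⁵ s⁻².
N = √(9.9421 × 10⁻⁵) = 9.9710 × 10⁻³ rad s⁻¹, so T = 2π/N = 630.15 s = 10.502 min ≈ 10.5 min.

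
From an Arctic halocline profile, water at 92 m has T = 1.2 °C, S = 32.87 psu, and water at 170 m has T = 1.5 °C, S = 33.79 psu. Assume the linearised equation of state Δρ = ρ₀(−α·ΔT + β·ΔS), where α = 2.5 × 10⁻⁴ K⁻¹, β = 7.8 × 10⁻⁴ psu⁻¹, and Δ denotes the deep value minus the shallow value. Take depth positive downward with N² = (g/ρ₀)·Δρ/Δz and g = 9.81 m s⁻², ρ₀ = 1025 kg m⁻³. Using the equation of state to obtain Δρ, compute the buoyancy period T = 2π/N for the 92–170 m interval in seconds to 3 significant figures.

ΔT = +0.3 K, ΔS = +0.92 psu (deep − shallow).
Δρ/ρ₀ = −αΔT + βΔS = -7.50 × 10⁻⁵ + 7.176 × 10⁻⁴ = 6.426 × 10⁻⁴, so Δρ ≈ 0.6587 kg m⁻³.
N² = (g/ρ₀)·Δρ/Δz = g·(Δρ/ρ₀)/Δz = 9.81 × 6.426 × 10⁻⁴ / 78 = 8.0819 × 10⁻⁵ s⁻².
N = √(8.0819 × 10⁻⁵) = 8.9899 × 10⁻³ rad s⁻¹ → T = 2π/N = 698.92 s ≈ 699 s.

699 s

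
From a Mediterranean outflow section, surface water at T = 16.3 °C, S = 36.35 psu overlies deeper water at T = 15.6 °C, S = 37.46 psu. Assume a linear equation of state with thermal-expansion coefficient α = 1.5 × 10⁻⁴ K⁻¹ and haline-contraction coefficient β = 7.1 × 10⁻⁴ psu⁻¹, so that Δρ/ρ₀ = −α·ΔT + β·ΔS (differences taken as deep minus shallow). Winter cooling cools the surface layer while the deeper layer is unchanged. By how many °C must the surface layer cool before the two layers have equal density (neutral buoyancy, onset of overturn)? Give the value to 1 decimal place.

Neutral buoyancy requires Δρ = 0, i.e. −α(T_deep − T_surf′) + β(S_deep − S_surf) = 0.
T_surf′ = T_deep − (β/α)·ΔS = 15.6 − (7.1 × 10⁻⁴/1.5 × 10⁻⁴)·(+1.11) = 10.346 °C.
Cooling required: 16.3 − (10.346) = 5.954 °C.

6.0 °C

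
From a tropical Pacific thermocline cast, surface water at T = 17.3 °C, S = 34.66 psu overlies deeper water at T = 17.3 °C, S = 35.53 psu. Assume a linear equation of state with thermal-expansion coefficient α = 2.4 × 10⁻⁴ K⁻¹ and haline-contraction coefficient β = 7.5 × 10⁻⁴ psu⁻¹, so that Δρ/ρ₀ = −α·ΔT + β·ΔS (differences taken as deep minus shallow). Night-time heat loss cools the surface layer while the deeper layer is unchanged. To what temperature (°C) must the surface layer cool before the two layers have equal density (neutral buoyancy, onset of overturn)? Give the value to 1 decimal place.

Neutral buoyancy requires Δρ = 0, i.e. −α(T_deep − T_surf′) + β(S_deep − S_surf) = 0.
T_surf′ = T_deep − (β/α)·ΔS = 17.3 − (7.5 × 10⁻⁴/2.4 × 10⁻⁴)·(+0.87) = 14.581 °C.
Cooling required: 17.3 − (14.581) = 2.719 °C.

14.6 °C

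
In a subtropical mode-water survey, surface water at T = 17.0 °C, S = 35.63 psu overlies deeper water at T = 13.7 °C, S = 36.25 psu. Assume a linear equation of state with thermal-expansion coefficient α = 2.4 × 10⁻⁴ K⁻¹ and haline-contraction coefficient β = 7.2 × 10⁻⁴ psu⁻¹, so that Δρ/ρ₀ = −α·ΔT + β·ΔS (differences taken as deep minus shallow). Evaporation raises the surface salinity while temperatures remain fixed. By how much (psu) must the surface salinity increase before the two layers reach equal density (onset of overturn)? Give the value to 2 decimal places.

1.72 psu

Neutral buoyancy requires −α(T_deep − T_surf) + β(S_deep − S_surf′) = 0.
S_surf′ = S_deep − (α/β)·ΔT = 36.25 − (2.4 × 10⁻⁴/7.2 × 10⁻⁴)·(-3.3) = 37.3500 psu.
Increase required: 37.3500 − 35.63 = 1.7200 psu.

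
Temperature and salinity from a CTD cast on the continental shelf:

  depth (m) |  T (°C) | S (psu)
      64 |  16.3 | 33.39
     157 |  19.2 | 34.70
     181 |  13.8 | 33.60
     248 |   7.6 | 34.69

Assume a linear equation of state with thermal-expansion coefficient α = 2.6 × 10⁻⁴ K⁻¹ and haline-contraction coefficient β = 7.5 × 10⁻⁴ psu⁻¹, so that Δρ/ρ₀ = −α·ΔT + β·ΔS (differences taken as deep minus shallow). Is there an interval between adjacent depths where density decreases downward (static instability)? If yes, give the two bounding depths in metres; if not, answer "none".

none

Evaluate Δρ/ρ₀ = −αΔT + βΔS across each adjacent pair:
  64–157 m: −αΔT+βΔS = −(2.6 × 10⁻⁴)(+2.9)+(7.5 × 10⁻⁴)(+1.31) = 2.3 × 10⁻⁴ → stable
  157–181 m: −αΔT+βΔS = −(2.6 × 10⁻⁴)(-5.4)+(7.5 × 10⁻⁴)(-1.10) = 5.8 × 10⁻⁴ → stable
  181–248 m: −αΔT+βΔS = −(2.6 × 10⁻⁴)(-6.2)+(7.5 × 10⁻⁴)(+1.09) = 2.4 × 10⁻³ → stable
Every interval has Δρ > 0: the column is stably stratified throughout.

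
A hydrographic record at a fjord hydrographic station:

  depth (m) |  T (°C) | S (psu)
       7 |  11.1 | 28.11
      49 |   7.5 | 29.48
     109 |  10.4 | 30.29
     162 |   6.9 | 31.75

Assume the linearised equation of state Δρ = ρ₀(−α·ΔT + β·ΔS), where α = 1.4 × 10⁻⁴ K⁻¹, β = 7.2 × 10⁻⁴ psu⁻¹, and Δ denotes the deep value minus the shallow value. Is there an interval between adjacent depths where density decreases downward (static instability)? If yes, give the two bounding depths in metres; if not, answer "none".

Evaluate Δρ/ρ₀ = −αΔT + βΔS across each adjacent pair:
  7–49 m: −αΔT+βΔS = −(1.4 × 10⁻⁴)(-3.6)+(7.2 × 10⁻⁴)(+1.37) = 1.5 × 10⁻³ → stable
  49–109 m: −αΔT+βΔS = −(1.4 × 10⁻⁴)(+2.9)+(7.2 × 10⁻⁴)(+0.81) = 1.8 × 10⁻⁴ → stable
  109–162 m: −αΔT+βΔS = −(1.4 × 10⁻⁴)(-3.5)+(7.2 × 10⁻⁴)(+1.46) = 1.5 × 10⁻³ → stable
Every interval has Δρ > 0: the column is stably stratified throughout.

none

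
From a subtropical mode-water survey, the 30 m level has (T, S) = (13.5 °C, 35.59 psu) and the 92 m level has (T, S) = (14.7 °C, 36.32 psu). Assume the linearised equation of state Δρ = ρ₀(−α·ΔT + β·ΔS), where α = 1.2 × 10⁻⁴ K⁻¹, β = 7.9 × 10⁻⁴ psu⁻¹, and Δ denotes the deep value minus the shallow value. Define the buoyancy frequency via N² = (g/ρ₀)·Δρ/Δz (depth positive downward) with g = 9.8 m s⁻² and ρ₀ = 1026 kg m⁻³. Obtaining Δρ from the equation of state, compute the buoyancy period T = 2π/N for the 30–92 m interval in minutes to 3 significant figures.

ΔT = +1.2 K, ΔS = +0.73 psu (deep − shallow).
Δρ/ρ₀ = −αΔT + βΔS = -1.44 × 10⁻⁴ + 5.767 × 10⁻⁴ = 4.327 × 10⁻⁴, so Δρ ≈ 0.4440 kg m⁻³.
N² = (g/ρ₀)·Δρ/Δz = g·(Δρ/ρ₀)/Δz = 9.8 × 4.327 × 10⁻⁴ / 62 = 6.8395 × 10⁻⁵ s⁻².
N = √(6.8395 × 10⁻⁵) = 8.2701 × 10⁻³ rad s⁻¹ → T = 2π/N = 759.75 s = 12.662 min ≈ 12.7 min.

12.7 min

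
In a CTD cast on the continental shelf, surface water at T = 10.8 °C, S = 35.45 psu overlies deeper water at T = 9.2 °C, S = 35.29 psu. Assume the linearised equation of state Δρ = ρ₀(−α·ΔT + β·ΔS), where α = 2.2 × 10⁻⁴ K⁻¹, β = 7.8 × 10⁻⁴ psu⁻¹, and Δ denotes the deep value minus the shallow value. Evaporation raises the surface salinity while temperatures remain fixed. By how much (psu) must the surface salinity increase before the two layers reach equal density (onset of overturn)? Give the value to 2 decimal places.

Neutral buoyancy requires −α(T_deep − T_surf) + β(S_deep − S_surf′) = 0.
S_surf′ = S_deep − (α/β)·ΔT = 35.29 − (2.2 × 10⁻⁴/7.8 × 10⁻⁴)·(-1.6) = 35.7413 psu.
Increase required: 35.7413 − 35.45 = 0.2913 psu.

0.29 psu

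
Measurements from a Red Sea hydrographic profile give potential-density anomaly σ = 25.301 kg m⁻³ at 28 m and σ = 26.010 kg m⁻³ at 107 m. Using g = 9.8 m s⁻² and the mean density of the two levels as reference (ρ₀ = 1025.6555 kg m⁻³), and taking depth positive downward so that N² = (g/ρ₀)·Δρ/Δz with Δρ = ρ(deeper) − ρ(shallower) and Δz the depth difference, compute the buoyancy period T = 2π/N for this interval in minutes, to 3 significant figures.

Δρ = 1026.010 − 1025.301 = 0.709 kg m⁻³ over Δz = 107 − 28 = 79 m.
N² = (9.8/1025.6555) × (0.709/79) = 8.5752 × 10⁻⁵ s⁻².
N = √(8.5752 × 10⁻⁵) = 9.2602 × 10⁻³ rad s⁻¹, so T = 2π/N = 678.52 s = 11.309 min ≈ 11.3 min.
Since Δρ > 0 the layer is stably stratified.

11.3 min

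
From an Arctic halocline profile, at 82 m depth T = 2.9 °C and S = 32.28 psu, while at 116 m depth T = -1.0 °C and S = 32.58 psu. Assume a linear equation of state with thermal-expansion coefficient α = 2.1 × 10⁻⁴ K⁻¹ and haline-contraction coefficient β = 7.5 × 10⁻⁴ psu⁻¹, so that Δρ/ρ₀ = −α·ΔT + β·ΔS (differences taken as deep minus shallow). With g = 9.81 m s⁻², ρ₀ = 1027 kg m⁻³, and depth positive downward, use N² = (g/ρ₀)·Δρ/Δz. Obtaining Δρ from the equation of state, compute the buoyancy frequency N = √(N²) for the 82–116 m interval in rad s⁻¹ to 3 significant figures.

0.0174 rad s⁻¹

ΔT = -3.9 K, ΔS = +0.30 psu (deep − shallow).
Δρ/ρ₀ = −αΔT + βΔS = 8.19 × 10⁻⁴ + 2.25 × 10⁻⁴ = 1.044 × 10⁻³, so Δρ ≈ 1.072 kg m⁻³.
N² = (g/ρ₀)·Δρ/Δz = g·(Δρ/ρ₀)/Δz = 9.81 × 1.044 × 10⁻³ / 34 = 3.0122 × 10⁻⁴ s⁻².
N = √(3.0122 × 10⁻⁴) = 0.017356 rad s⁻¹ ≈ 0.0174 rad s⁻¹.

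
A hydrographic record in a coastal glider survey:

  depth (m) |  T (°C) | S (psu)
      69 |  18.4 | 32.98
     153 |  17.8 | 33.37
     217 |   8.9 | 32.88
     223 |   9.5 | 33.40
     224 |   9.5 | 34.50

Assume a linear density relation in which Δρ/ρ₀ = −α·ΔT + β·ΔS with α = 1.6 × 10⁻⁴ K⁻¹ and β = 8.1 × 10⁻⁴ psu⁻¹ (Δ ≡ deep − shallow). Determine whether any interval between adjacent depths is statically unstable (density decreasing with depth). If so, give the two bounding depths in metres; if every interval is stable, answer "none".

Evaluate Δρ/ρ₀ = −αΔT + βΔS across each adjacent pair:
  69–153 m: −αΔT+βΔS = −(1.6 × 10⁻⁴)(-0.6)+(8.1 × 10⁻⁴)(+0.39) = 4.1 × 10⁻⁴ → stable
  153–217 m: −αΔT+βΔS = −(1.6 × 10⁻⁴)(-8.9)+(8.1 × 10⁻⁴)(-0.49) = 1.0 × 10⁻³ → stable
  217–223 m: −αΔT+βΔS = −(1.6 × 10⁻⁴)(+0.6)+(8.1 × 10⁻⁴)(+0.52) = 3.3 × 10⁻⁴ → stable
  223–224 m: −αΔT+βΔS = −(1.6 × 10⁻⁴)(+0.0)+(8.1 × 10⁻⁴)(+1.10) = 8.9 × 10⁻⁴ → stable
Every interval has Δρ > 0: the column is stably stratified throughout.

none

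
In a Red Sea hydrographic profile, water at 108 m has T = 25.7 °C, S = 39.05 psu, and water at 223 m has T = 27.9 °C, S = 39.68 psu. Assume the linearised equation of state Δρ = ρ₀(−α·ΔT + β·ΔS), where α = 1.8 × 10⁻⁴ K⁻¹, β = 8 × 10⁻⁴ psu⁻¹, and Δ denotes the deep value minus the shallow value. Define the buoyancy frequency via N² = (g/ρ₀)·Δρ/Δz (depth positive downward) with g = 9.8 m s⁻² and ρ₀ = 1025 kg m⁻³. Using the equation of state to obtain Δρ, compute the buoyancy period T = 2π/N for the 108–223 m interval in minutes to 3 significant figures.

34.5 min

ΔT = +2.2 K, ΔS = +0.63 psu (deep − shallow).
Δρ/ρ₀ = −αΔT + βΔS = -3.96 × 10⁻⁴ + 5.04 × 10⁻⁴ = 1.08 × 10⁻⁴, so Δρ ≈ 0.1107 kg m⁻³.
N² = (g/ρ₀)·Δρ/Δz = g·(Δρ/ρ₀)/Δz = 9.8 × 1.08 × 10⁻⁴ / 115 = 9.2035 × 10⁻⁶ s⁻².
N = √(9.2035 × 10⁻⁶) = 3.0337 × 10⁻³ rad s⁻¹ → T = 2π/N = 2.0711 × 10³ s = 34.518 min ≈ 34.5 min.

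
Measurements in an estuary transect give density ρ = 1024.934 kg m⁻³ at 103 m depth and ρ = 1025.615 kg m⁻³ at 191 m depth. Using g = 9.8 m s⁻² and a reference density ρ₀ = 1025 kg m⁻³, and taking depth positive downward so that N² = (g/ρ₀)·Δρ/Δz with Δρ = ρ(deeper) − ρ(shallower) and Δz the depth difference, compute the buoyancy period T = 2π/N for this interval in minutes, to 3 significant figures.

12.2 min

Δρ = 1025.615 − 1024.934 = 0.681 kg m⁻³ over Δz = 191 − 103 = 88 m.
N² = (9.8/1025) × (0.681/88) = 7.3989 × 10⁻⁵ s⁻².
N = √(7.3989 × 10⁻⁵) = 8.6017 × 10⁻³ rad s⁻¹, so T = 2π/N = 730.46 s = 12.174 min ≈ 12.2 min.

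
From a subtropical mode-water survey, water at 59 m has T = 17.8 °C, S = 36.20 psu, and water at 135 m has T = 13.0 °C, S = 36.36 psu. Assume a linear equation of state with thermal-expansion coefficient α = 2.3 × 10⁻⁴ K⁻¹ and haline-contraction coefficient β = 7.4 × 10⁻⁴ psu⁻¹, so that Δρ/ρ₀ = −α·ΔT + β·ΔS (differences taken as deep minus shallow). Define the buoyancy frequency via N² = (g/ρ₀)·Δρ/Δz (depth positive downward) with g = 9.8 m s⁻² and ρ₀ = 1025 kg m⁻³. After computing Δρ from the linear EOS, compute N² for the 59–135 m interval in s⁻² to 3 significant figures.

1.58 × 10⁻⁴ s⁻²

ΔT = -4.8 K, ΔS = +0.16 psu (deep − shallow).
Δρ/ρ₀ = −αΔT + βΔS = 1.104 × 10⁻³ + 1.184 × 10⁻⁴ = 1.2224 × 10⁻³, so Δρ ≈ 1.253 kg m⁻³.
N² = (g/ρ₀)·Δρ/Δz = g·(Δρ/ρ₀)/Δz = 9.8 × 1.2224 × 10⁻³ / 76 = 1.5763 × 10⁻⁴ s⁻² ≈ 1.58 × 10⁻⁴ s⁻².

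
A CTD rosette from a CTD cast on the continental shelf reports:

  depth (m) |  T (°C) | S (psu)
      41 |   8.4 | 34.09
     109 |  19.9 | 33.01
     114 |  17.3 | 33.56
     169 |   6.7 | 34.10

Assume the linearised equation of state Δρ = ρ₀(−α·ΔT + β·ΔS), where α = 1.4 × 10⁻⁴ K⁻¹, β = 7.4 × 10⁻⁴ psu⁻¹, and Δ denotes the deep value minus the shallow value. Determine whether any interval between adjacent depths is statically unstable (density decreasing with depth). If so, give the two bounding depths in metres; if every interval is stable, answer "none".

41–109 m

Evaluate Δρ/ρ₀ = −αΔT + βΔS across each adjacent pair:
  41–109 m: −αΔT+βΔS = −(1.4 × 10⁻⁴)(+11.5)+(7.4 × 10⁻⁴)(-1.08) = -2.4 × 10⁻³ → UNSTABLE
  109–114 m: −αΔT+βΔS = −(1.4 × 10⁻⁴)(-2.6)+(7.4 × 10⁻⁴)(+0.55) = 7.7 × 10⁻⁴ → stable
  114–169 m: −αΔT+βΔS = −(1.4 × 10⁻⁴)(-10.6)+(7.4 × 10⁻⁴)(+0.54) = 1.9 × 10⁻³ → stable
The 41–109 m interval has Δρ < 0: lighter water underlies denser water.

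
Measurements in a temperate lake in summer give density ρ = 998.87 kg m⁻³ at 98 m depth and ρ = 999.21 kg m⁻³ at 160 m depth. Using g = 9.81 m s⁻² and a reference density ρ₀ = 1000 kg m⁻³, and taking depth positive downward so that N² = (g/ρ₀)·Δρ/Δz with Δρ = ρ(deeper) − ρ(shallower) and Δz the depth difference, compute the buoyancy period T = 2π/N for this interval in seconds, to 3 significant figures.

857 s

Δρ = 999.21 − 998.87 = 0.34 kg m⁻³ over Δz = 160 − 98 = 62 m.
N² = (9.81/1000) × (0.34/62) = 5.3797 × 10⁻⁵ s⁻².
N = √(5.3797 × 10⁻⁵) = 7.3346 × 10⁻³ rad s⁻¹, so T = 2π/N = 856.65 s ≈ 857 s.
A positive N² confirms static stability across the interval.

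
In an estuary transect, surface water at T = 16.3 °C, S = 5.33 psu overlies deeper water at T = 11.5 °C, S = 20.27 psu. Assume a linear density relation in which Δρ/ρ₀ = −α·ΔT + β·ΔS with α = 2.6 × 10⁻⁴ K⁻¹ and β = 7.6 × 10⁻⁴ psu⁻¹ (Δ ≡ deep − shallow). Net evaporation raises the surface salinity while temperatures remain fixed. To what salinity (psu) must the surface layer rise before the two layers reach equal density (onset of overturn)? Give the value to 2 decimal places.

21.91 psu

Neutral buoyancy requires −α(T_deep − T_surf) + β(S_deep − S_surf′) = 0.
S_surf′ = S_deep − (α/β)·ΔT = 20.27 − (2.6 × 10⁻⁴/7.6 × 10⁻⁴)·(-4.8) = 21.9121 psu.
Increase required: 21.9121 − 5.33 = 16.5821 psu.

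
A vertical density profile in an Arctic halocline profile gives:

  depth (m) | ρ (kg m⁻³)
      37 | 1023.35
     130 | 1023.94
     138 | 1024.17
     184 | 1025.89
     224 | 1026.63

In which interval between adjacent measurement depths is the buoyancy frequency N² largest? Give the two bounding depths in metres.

138–184 m

Compute the density gradient over each adjacent pair:
  37–130 m: Δρ/Δz = 0.59/93 = 6.3 × 10⁻³ kg m⁻⁴
  130–138 m: Δρ/Δz = 0.23/8 = 0.029 kg m⁻⁴
  138–184 m: Δρ/Δz = 1.72/46 = 0.037 kg m⁻⁴
  184–224 m: Δρ/Δz = 0.74/40 = 0.018 kg m⁻⁴
The largest gradient is in the 138–184 m interval — the pycnocline.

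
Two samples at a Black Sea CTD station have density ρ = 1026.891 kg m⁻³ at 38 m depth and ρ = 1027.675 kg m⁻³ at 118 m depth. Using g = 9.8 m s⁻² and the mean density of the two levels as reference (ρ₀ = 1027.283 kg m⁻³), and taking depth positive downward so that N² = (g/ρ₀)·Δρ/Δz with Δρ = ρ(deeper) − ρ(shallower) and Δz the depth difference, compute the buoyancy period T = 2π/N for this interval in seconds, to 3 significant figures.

650 s

Δρ = 1027.675 − 1026.891 = 0.784 kg m⁻³ over Δz = 118 − 38 = 80 m.
N² = (9.8/1027.283) × (0.784/80) = 9.3489 × 10⁻⁵ s⁻².
N = √(9.3489 × 10⁻⁵) = 9.6690 × 10⁻³ rad s⁻¹, so T = 2π/N = 649.83 s ≈ 650 s.
Since Δρ > 0 the layer is stably stratified.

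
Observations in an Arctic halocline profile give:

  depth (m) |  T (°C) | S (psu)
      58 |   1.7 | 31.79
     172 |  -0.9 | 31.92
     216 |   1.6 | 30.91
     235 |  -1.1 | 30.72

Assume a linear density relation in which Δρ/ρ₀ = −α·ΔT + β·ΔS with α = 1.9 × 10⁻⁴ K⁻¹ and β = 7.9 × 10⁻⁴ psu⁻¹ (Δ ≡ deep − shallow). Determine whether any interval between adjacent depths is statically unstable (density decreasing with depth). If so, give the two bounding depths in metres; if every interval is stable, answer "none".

172–216 m

Evaluate Δρ/ρ₀ = −αΔT + βΔS across each adjacent pair:
  58–172 m: −αΔT+βΔS = −(1.9 × 10⁻⁴)(-2.6)+(7.9 × 10⁻⁴)(+0.13) = 6.0 × 10⁻⁴ → stable
  172–216 m: −αΔT+βΔS = −(1.9 × 10⁻⁴)(+2.5)+(7.9 × 10⁻⁴)(-1.01) = -1.3 × 10⁻³ → UNSTABLE
  216–235 m: −αΔT+βΔS = −(1.9 × 10⁻⁴)(-2.7)+(7.9 × 10⁻⁴)(-0.19) = 3.6 × 10⁻⁴ → stable
The 172–216 m interval has Δρ < 0: lighter water underlies denser water.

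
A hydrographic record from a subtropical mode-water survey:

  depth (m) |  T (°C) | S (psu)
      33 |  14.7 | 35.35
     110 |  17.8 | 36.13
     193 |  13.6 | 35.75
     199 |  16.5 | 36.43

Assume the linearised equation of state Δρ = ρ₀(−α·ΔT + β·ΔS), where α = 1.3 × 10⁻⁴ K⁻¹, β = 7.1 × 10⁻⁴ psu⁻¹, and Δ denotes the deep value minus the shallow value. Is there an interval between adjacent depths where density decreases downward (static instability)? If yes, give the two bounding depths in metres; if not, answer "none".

none

Evaluate Δρ/ρ₀ = −αΔT + βΔS across each adjacent pair:
  33–110 m: −αΔT+βΔS = −(1.3 × 10⁻⁴)(+3.1)+(7.1 × 10⁻⁴)(+0.78) = 1.5 × 10⁻⁴ → stable
  110–193 m: −αΔT+βΔS = −(1.3 × 10⁻⁴)(-4.2)+(7.1 × 10⁻⁴)(-0.38) = 2.8 × 10⁻⁴ → stable
  193–199 m: −αΔT+βΔS = −(1.3 × 10⁻⁴)(+2.9)+(7.1 × 10⁻⁴)(+0.68) = 1.1 × 10⁻⁴ → stable
Every interval has Δρ > 0: the column is stably stratified throughout.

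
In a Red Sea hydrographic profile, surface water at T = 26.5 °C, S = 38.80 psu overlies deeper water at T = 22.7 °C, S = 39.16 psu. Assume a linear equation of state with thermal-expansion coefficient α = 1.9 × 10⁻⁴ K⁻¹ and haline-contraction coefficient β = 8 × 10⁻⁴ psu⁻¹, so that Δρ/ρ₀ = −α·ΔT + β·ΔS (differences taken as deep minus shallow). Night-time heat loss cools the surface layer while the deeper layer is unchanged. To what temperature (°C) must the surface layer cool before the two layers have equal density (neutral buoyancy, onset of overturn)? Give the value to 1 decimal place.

Neutral buoyancy requires Δρ = 0, i.e. −α(T_deep − T_surf′) + β(S_deep − S_surf) = 0.
T_surf′ = T_deep − (β/α)·ΔS = 22.7 − (8 × 10⁻⁴/1.9 × 10⁻⁴)·(+0.36) = 21.184 °C.
Cooling required: 26.5 − (21.184) = 5.316 °C.

21.2 °C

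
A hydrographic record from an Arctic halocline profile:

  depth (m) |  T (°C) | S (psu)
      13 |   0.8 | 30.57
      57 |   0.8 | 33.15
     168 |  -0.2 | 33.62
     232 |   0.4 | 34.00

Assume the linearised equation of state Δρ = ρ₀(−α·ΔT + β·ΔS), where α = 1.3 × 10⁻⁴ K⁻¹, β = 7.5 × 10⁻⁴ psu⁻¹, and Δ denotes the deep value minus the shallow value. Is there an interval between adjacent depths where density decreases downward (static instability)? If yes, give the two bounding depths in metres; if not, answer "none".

none

Evaluate Δρ/ρ₀ = −αΔT + βΔS across each adjacent pair:
  13–57 m: −αΔT+βΔS = −(1.3 × 10⁻⁴)(+0.0)+(7.5 × 10⁻⁴)(+2.58) = 1.9 × 10⁻³ → stable
  57–168 m: −αΔT+βΔS = −(1.3 × 10⁻⁴)(-1.0)+(7.5 × 10⁻⁴)(+0.47) = 4.8 × 10⁻⁴ → stable
  168–232 m: −αΔT+βΔS = −(1.3 × 10⁻⁴)(+0.6)+(7.5 × 10⁻⁴)(+0.38) = 2.1 × 10⁻⁴ → stable
Every interval has Δρ > 0: the column is stably stratified throughout.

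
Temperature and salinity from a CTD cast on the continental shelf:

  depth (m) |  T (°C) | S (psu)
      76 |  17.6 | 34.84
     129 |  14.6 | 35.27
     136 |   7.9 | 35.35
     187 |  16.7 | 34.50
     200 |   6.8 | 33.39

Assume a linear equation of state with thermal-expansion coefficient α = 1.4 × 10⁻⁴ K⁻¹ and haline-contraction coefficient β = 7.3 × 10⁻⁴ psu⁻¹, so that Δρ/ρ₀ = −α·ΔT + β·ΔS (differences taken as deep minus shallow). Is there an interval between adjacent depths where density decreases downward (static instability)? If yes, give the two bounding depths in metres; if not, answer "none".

136–187 m

Evaluate Δρ/ρ₀ = −αΔT + βΔS across each adjacent pair:
  76–129 m: −αΔT+βΔS = −(1.4 × 10⁻⁴)(-3.0)+(7.3 × 10⁻⁴)(+0.43) = 7.3 × 10⁻⁴ → stable
  129–136 m: −αΔT+βΔS = −(1.4 × 10⁻⁴)(-6.7)+(7.3 × 10⁻⁴)(+0.08) = 1.0 × 10⁻³ → stable
  136–187 m: −αΔT+βΔS = −(1.4 × 10⁻⁴)(+8.8)+(7.3 × 10⁻⁴)(-0.85) = -1.9 × 10⁻³ → UNSTABLE
  187–200 m: −αΔT+βΔS = −(1.4 × 10⁻⁴)(-9.9)+(7.3 × 10⁻⁴)(-1.11) = 5.8 × 10⁻⁴ → stable
The 136–187 m interval has Δρ < 0: lighter water underlies denser water.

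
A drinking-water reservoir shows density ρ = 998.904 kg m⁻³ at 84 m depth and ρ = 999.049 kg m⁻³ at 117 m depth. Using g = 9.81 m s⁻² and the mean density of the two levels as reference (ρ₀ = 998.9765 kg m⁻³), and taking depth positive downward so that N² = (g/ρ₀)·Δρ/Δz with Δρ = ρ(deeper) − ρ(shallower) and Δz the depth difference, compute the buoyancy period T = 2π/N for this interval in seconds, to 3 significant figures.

957 s

Δρ = 999.049 − 998.904 = 0.145 kg m⁻³ over Δz = 117 − 84 = 33 m.
N² = (9.81/998.9765) × (0.145/33) = 4.3149 × 10⁻⁵ s⁻².
N = √(4.3149 × 10⁻⁵) = 6.5688 × 10⁻³ rad s⁻¹, so T = 2π/N = 956.52 s ≈ 957 s.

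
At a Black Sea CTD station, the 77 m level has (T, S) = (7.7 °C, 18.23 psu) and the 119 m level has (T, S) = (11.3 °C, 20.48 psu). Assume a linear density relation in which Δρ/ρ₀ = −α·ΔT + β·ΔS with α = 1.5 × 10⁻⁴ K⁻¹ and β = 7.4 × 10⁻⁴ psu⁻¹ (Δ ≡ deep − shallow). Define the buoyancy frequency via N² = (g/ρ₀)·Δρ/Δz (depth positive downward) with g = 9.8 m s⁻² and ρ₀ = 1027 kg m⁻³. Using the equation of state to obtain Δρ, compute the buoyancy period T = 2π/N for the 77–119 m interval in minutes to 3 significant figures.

6.46 min

ΔT = +3.6 K, ΔS = +2.25 psu (deep − shallow).
Δρ/ρ₀ = −αΔT + βΔS = -5.40 × 10⁻⁴ + 1.665 × 10⁻³ = 1.125 × 10⁻³, so Δρ ≈ 1.155 kg m⁻³.
N² = (g/ρ₀)·Δρ/Δz = g·(Δρ/ρ₀)/Δz = 9.8 × 1.125 × 10⁻³ / 42 = 2.6250 × 10⁻⁴ s⁻².
N = √(2.6250 × 10⁻⁴) = 0.016202 rad s⁻¹ → T = 2π/N = 387.80 s = 6.4633 min ≈ 6.46 min.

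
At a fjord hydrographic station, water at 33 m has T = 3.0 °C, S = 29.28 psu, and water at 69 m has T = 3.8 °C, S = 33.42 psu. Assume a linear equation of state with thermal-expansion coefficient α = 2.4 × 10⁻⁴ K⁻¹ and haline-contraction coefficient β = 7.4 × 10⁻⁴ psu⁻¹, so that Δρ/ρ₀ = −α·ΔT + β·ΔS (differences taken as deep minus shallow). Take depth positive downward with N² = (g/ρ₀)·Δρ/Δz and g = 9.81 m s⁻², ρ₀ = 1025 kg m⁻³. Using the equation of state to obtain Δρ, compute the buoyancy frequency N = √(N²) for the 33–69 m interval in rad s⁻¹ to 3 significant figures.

0.0280 rad s⁻¹

ΔT = +0.8 K, ΔS = +4.14 psu (deep − shallow).
Δρ/ρ₀ = −αΔT + βΔS = -1.92 × 10⁻⁴ + 3.0636 × 10⁻³ = 2.8716 × 10⁻³, so Δρ ≈ 2.943 kg m⁻³.
N² = (g/ρ₀)·Δρ/Δz = g·(Δρ/ρ₀)/Δz = 9.81 × 2.8716 × 10⁻³ / 36 = 7.8251 × 10⁻⁴ s⁻².
N = √(7.8251 × 10⁻⁴) = 0.027973 rad s⁻¹ ≈ 0.0280 rad s⁻¹.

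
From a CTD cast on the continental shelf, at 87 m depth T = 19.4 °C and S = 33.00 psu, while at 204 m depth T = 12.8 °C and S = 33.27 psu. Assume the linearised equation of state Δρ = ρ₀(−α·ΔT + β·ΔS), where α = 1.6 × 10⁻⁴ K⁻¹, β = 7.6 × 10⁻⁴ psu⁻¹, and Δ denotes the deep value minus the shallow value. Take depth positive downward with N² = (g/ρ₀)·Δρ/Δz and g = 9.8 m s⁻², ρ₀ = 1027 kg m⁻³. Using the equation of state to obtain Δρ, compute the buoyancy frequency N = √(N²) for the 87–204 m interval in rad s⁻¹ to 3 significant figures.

0.0103 rad s⁻¹

ΔT = -6.6 K, ΔS = +0.27 psu (deep − shallow).
Δρ/ρ₀ = −αΔT + βΔS = 1.056 × 10⁻³ + 2.052 × 10⁻⁴ = 1.2612 × 10⁻³, so Δρ ≈ 1.295 kg m⁻³.
N² = (g/ρ₀)·Δρ/Δz = g·(Δρ/ρ₀)/Δz = 9.8 × 1.2612 × 10⁻³ / 117 = 1.0564 × 10⁻⁴ s⁻².
N = √(1.0564 × 10⁻⁴) = 0.010278 rad s⁻¹ ≈ 0.0103 rad s⁻¹.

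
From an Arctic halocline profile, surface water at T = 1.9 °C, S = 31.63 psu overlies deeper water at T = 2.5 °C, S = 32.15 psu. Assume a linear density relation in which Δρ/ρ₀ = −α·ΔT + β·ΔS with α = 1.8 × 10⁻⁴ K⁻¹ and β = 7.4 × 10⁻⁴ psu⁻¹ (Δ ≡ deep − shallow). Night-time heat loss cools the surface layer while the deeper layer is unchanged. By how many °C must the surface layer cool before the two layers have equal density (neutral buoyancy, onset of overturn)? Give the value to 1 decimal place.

1.5 °C

Neutral buoyancy requires Δρ = 0, i.e. −α(T_deep − T_surf′) + β(S_deep − S_surf) = 0.
T_surf′ = T_deep − (β/α)·ΔS = 2.5 − (7.4 × 10⁻⁴/1.8 × 10⁻⁴)·(+0.52) = 0.362 °C.
Cooling required: 1.9 − (0.362) = 1.538 °C.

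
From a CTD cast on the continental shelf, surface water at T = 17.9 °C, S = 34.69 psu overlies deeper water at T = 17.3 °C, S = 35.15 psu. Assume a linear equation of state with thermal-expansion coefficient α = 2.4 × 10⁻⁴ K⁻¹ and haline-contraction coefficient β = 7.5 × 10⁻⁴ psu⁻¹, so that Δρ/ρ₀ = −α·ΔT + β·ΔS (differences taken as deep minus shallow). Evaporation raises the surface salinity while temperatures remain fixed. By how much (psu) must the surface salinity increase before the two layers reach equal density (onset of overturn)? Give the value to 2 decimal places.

Neutral buoyancy requires −α(T_deep − T_surf) + β(S_deep − S_surf′) = 0.
S_surf′ = S_deep − (α/β)·ΔT = 35.15 − (2.4 × 10⁻⁴/7.5 × 10⁻⁴)·(-0.6) = 35.3420 psu.
Increase required: 35.3420 − 34.69 = 0.6520 psu.

0.65 psu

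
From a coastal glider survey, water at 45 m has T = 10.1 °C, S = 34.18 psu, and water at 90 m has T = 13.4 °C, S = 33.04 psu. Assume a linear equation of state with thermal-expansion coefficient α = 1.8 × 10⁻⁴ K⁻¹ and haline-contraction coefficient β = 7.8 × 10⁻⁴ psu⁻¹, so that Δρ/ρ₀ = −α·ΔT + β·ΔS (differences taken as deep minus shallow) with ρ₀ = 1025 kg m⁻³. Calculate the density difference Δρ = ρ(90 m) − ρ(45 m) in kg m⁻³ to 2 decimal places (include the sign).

ΔT = +3.3 K, ΔS = -1.14 psu (deep − shallow).
Δρ/ρ₀ = −(1.8 × 10⁻⁴)(+3.3) + (7.8 × 10⁻⁴)(-1.14) = -1.4832 × 10⁻³.
Δρ = 1025 × (-1.4832 × 10⁻³) = -1.52 kg m⁻³.
Negative Δρ: lighter below, statically unstable.

-1.52 kg m⁻³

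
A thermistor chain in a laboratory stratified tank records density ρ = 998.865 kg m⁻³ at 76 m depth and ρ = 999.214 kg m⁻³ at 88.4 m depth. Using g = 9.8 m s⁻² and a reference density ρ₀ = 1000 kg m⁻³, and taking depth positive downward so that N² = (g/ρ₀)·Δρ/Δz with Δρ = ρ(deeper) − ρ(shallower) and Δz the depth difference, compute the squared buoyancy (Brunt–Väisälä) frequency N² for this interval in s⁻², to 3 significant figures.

Δρ = 999.214 − 998.865 = 0.349 kg m⁻³ over Δz = 88.4 − 76 = 12.4 m.
N² = (9.8/1000) × (0.349/12.4) = 2.7582 × 10⁻⁴ s⁻² ≈ 2.76 × 10⁻⁴ s⁻².

2.76 × 10⁻⁴ s⁻²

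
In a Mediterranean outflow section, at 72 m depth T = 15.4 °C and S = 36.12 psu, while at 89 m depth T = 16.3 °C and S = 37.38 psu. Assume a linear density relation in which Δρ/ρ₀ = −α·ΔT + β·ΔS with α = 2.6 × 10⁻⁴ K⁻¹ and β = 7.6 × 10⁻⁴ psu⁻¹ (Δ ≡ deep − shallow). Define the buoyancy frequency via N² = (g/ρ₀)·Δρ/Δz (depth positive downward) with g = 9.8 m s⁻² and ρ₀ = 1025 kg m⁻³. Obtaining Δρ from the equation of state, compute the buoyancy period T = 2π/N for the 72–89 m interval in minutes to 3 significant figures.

5.13 min

ΔT = +0.9 K, ΔS = +1.26 psu (deep − shallow).
Δρ/ρ₀ = −αΔT + βΔS = -2.34 × 10⁻⁴ + 9.576 × 10⁻⁴ = 7.236 × 10⁻⁴, so Δρ ≈ 0.7417 kg m⁻³.
N² = (g/ρ₀)·Δρ/Δz = g·(Δρ/ρ₀)/Δz = 9.8 × 7.236 × 10⁻⁴ / 17 = 4.1713 × 10⁻⁴ s⁻².
N = √(4.1713 × 10⁻⁴) = 0.020424 rad s⁻¹ → T = 2π/N = 307.64 s = 5.1273 min ≈ 5.13 min.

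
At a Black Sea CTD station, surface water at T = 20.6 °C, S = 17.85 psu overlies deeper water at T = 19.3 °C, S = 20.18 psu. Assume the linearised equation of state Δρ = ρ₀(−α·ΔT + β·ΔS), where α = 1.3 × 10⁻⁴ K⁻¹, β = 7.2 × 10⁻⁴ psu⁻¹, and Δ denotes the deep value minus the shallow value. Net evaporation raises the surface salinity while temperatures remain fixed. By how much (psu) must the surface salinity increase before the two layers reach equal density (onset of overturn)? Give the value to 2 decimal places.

2.56 psu

Neutral buoyancy requires −α(T_deep − T_surf) + β(S_deep − S_surf′) = 0.
S_surf′ = S_deep − (α/β)·ΔT = 20.18 − (1.3 × 10⁻⁴/7.2 × 10⁻⁴)·(-1.3) = 20.4147 psu.
Increase required: 20.4147 − 17.85 = 2.5647 psu.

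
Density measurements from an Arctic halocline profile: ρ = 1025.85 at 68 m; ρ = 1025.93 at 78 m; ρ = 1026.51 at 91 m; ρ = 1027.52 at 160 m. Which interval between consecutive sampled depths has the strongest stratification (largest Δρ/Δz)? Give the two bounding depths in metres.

78–91 m

Compute the density gradient over each adjacent pair:
  68–78 m: Δρ/Δz = 0.08/10 = 8.0 × 10⁻³ kg m⁻⁴
  78–91 m: Δρ/Δz = 0.58/13 = 0.045 kg m⁻⁴
  91–160 m: Δρ/Δz = 1.01/69 = 0.015 kg m⁻⁴
The largest gradient is in the 78–91 m interval — the pycnocline.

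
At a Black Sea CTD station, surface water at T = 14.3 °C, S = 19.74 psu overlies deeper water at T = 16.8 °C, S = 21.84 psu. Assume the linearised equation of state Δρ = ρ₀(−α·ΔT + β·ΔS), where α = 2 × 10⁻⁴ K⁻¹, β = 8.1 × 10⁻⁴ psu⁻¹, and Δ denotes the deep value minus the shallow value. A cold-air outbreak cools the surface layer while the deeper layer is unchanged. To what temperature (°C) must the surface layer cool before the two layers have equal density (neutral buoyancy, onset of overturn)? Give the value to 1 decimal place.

Neutral buoyancy requires Δρ = 0, i.e. −α(T_deep − T_surf′) + β(S_deep − S_surf) = 0.
T_surf′ = T_deep − (β/α)·ΔS = 16.8 − (8.1 × 10⁻⁴/2 × 10⁻⁴)·(+2.10) = 8.295 °C.
Cooling required: 14.3 − (8.295) = 6.005 °C.

8.3 °C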